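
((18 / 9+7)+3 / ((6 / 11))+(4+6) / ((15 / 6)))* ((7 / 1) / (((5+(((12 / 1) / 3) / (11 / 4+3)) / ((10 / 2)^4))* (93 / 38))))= 10.58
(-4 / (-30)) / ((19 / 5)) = 2 / 57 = 0.04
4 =4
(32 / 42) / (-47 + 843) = 4 / 4179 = 0.00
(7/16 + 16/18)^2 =36481/20736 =1.76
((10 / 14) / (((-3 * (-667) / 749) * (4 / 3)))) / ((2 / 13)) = 6955 / 5336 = 1.30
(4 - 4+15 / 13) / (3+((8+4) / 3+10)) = 15 / 221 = 0.07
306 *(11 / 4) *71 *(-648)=-38715732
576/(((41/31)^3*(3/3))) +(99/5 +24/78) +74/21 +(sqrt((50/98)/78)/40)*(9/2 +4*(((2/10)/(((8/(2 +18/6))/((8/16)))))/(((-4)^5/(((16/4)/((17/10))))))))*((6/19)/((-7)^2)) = 39163*sqrt(78)/5899292672 +25646060537/94077165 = 272.61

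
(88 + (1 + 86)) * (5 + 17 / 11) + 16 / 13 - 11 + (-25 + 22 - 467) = 95193 / 143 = 665.69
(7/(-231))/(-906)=1/29898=0.00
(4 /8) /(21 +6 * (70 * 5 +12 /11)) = 11 /46806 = 0.00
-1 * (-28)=28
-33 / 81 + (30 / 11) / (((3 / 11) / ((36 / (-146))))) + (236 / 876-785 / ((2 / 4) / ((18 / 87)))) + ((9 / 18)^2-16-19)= -82807693 / 228636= -362.18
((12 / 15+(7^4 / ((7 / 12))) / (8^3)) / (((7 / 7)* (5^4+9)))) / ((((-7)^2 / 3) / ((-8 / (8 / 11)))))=-186681 / 19882240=-0.01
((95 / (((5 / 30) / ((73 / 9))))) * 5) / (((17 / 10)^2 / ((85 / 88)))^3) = 67724609375 / 78470436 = 863.06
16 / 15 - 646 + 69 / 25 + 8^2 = -43363 / 75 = -578.17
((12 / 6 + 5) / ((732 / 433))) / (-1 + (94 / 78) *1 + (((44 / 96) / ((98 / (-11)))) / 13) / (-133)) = 1027157404 / 50892117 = 20.18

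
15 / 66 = 5 / 22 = 0.23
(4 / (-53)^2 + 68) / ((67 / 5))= 955080 / 188203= 5.07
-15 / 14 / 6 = -5 / 28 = -0.18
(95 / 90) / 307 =19 / 5526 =0.00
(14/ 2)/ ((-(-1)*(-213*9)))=-7/ 1917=-0.00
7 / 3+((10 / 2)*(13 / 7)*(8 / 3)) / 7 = 863 / 147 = 5.87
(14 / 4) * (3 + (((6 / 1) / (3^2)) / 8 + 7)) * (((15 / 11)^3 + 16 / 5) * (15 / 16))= 267197 / 1408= 189.77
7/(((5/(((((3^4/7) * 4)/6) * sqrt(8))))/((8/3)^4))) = 16384 * sqrt(2)/15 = 1544.70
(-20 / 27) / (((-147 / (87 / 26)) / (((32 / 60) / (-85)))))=-464 / 4385745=-0.00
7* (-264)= -1848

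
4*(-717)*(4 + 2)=-17208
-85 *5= -425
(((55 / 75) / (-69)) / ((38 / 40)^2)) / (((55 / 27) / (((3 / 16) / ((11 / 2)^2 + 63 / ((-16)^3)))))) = -36864 / 1028251823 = -0.00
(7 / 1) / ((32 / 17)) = 119 / 32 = 3.72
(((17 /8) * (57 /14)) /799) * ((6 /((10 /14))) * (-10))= -171 /188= -0.91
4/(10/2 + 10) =4/15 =0.27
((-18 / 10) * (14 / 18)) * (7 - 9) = 14 / 5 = 2.80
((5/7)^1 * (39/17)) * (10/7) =2.34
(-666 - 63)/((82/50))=-18225/41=-444.51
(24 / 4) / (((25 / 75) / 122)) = 2196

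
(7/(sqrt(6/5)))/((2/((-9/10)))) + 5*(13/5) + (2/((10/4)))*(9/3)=77/5 - 21*sqrt(30)/40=12.52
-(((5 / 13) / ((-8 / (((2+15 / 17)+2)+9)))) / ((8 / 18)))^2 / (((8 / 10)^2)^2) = -4405640625 / 800210944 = -5.51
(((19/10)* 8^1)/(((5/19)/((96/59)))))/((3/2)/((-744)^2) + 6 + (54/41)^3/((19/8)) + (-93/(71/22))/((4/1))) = -4756161117355720704/12259155081637225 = -387.97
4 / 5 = 0.80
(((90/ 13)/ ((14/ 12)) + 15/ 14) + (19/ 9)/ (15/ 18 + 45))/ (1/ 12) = 2117582/ 25025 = 84.62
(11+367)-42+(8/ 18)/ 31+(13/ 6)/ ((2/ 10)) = 193541/ 558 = 346.85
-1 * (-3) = 3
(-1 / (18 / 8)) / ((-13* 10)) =2 / 585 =0.00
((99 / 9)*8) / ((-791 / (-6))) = 528 / 791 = 0.67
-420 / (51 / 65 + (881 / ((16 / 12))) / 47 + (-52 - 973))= 5132400 / 12344117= 0.42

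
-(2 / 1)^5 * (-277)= 8864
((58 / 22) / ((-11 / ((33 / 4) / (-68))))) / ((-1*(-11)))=87 / 32912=0.00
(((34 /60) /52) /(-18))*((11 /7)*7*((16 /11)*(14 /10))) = -119 /8775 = -0.01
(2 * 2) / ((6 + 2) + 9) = 0.24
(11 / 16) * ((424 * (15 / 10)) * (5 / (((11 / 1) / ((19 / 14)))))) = 15105 / 56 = 269.73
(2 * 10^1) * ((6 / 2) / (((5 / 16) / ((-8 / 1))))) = -1536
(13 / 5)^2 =169 / 25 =6.76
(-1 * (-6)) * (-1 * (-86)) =516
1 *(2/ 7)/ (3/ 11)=22/ 21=1.05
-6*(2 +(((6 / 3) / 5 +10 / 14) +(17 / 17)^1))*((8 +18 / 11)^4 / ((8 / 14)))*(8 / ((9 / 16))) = -387832922112 / 73205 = -5297902.08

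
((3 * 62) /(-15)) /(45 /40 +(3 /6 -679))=0.02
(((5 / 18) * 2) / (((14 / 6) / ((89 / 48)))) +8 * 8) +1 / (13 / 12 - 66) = 50589407 / 785232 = 64.43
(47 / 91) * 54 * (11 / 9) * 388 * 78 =7221456 / 7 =1031636.57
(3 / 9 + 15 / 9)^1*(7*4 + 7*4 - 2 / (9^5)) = 6613484 / 59049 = 112.00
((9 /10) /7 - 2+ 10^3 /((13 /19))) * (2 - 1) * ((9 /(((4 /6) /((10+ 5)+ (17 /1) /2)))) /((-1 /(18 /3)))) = -5056826679 /1820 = -2778476.20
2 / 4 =1 / 2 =0.50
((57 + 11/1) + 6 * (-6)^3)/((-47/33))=862.21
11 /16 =0.69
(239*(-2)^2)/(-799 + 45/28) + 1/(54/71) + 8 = 8.12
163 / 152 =1.07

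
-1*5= -5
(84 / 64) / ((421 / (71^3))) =7516131 / 6736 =1115.82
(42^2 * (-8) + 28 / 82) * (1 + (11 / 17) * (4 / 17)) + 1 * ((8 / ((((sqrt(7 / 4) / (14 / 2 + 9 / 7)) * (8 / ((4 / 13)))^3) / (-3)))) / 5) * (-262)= -16259.70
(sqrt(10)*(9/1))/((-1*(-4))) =9*sqrt(10)/4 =7.12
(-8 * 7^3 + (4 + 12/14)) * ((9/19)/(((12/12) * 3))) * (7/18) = -168.19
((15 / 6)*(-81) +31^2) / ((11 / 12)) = 9102 / 11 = 827.45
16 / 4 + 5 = 9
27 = 27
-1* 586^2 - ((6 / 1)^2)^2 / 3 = -343828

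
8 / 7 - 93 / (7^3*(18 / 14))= 137 / 147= 0.93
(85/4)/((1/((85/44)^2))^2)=295.95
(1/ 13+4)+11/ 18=1097/ 234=4.69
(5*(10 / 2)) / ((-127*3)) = -25 / 381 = -0.07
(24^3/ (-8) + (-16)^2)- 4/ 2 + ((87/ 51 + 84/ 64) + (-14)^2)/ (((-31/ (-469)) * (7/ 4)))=519719/ 2108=246.55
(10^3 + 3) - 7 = 996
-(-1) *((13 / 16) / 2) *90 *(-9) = -5265 / 16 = -329.06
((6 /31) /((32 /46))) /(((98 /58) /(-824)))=-206103 /1519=-135.68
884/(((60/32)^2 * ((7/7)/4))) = 226304/225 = 1005.80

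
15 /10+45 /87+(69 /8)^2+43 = 221621 /1856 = 119.41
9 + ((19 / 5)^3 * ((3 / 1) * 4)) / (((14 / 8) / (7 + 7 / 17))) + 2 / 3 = 17840153 / 6375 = 2798.46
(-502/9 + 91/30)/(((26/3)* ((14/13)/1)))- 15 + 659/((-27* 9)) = -1589627/68040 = -23.36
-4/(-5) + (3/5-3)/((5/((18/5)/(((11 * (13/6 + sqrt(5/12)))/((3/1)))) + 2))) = -42212/105875 + 1944 * sqrt(15)/105875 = -0.33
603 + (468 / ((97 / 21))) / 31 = 1823049 / 3007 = 606.27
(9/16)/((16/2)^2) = 9/1024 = 0.01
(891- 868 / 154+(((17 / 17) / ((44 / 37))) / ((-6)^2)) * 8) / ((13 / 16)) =1402712 / 1287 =1089.91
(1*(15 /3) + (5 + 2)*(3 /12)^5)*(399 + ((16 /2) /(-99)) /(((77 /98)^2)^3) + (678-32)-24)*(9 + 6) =1529618045274895 /19954863104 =76653.90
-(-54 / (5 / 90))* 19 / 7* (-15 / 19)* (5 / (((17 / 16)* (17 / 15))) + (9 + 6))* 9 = -726302700 / 2023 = -359022.59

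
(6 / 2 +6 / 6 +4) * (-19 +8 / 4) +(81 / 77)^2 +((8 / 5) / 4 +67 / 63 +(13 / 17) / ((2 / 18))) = -126.55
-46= -46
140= 140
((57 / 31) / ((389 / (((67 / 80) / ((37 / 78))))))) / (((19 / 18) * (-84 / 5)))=-23517 / 49972496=-0.00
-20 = -20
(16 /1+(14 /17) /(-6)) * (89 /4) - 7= 70573 /204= 345.95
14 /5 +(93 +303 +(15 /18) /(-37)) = 442643 /1110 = 398.78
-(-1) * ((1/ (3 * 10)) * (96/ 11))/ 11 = 16/ 605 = 0.03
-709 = -709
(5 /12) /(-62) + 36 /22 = 1.63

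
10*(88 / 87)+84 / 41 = 43388 / 3567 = 12.16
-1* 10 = -10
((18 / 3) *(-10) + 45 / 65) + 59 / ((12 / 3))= -2317 / 52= -44.56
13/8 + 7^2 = 405/8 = 50.62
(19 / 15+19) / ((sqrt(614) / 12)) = 608 * sqrt(614) / 1535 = 9.81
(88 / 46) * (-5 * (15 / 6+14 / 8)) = -40.65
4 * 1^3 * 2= 8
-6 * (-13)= 78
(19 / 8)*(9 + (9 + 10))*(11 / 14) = 209 / 4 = 52.25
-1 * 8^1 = -8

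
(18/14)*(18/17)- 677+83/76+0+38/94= -286556317/425068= -674.14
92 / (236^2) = 23 / 13924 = 0.00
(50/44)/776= 0.00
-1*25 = -25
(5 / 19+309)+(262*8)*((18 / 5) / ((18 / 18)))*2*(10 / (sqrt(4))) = 1439540 / 19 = 75765.26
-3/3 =-1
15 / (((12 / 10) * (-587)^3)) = -0.00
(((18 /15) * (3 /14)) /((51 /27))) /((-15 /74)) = -1998 /2975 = -0.67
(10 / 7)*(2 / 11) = 20 / 77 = 0.26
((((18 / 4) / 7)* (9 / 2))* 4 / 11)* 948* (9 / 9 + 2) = 230364 / 77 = 2991.74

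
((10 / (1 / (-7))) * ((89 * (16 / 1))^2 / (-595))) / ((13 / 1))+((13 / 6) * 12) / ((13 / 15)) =4062182 / 221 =18380.91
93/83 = 1.12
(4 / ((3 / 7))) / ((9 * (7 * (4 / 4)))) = 4 / 27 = 0.15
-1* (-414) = 414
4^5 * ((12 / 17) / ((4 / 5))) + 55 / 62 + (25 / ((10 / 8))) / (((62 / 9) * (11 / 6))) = 10504165 / 11594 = 906.00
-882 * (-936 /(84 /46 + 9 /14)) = 88609248 /265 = 334374.52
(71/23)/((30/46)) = 71/15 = 4.73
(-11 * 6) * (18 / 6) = -198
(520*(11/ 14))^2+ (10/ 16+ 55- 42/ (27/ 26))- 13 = 588938893/ 3528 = 166932.79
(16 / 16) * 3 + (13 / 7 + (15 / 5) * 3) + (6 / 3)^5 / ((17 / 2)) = 2097 / 119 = 17.62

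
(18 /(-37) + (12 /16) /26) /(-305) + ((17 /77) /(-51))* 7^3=-57450247 /38730120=-1.48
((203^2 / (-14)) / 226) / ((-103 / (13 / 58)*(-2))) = -2639 / 186224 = -0.01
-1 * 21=-21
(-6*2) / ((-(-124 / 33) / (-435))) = 43065 / 31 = 1389.19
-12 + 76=64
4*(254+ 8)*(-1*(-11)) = 11528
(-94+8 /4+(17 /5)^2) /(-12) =6.70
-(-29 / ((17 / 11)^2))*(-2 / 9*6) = -16.19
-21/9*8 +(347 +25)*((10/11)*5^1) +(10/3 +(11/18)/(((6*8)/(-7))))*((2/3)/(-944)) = 22504445839/13457664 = 1672.24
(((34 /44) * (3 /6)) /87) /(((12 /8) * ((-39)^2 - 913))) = 17 /3491136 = 0.00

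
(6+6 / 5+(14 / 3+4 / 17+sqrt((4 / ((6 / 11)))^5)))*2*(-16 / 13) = -15488*sqrt(66) / 351-98752 / 3315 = -388.27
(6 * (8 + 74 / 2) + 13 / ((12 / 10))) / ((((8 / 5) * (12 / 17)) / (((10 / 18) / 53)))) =716125 / 274752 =2.61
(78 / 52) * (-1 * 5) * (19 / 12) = -95 / 8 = -11.88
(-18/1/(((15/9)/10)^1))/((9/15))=-180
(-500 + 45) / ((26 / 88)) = -1540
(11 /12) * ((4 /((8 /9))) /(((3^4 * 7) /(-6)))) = -11 /252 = -0.04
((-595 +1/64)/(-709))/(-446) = -38079/20237696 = -0.00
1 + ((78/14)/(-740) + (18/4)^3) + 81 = 1793497/10360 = 173.12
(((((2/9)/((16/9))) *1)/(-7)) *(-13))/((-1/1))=-13/56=-0.23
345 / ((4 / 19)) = 6555 / 4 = 1638.75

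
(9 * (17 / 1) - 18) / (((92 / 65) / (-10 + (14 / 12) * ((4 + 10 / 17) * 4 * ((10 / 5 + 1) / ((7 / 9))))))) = 6923.50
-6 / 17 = -0.35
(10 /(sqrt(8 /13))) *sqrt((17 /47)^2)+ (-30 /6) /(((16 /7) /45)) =-1575 /16+ 85 *sqrt(26) /94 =-93.83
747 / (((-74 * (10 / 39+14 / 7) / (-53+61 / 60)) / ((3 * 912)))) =5179352139 / 8140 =636284.05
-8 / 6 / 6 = -2 / 9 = -0.22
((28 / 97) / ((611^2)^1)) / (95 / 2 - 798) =-56 / 54354417637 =-0.00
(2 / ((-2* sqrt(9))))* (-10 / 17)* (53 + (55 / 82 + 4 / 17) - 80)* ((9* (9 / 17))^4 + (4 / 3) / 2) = -7839249303125 / 2968920987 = -2640.44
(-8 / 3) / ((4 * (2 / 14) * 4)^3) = -343 / 1536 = -0.22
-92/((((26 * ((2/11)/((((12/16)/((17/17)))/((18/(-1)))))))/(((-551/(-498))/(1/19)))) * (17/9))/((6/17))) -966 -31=-2479218085/2494648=-993.81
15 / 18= 5 / 6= 0.83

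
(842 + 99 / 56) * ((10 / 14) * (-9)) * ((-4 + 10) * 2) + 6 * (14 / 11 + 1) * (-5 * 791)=-128306235 / 1078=-119022.48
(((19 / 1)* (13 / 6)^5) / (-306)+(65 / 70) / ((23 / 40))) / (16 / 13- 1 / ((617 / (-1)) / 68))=-4147873477267 / 4120542026496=-1.01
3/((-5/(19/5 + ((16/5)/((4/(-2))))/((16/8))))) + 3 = 1.20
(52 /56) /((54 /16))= 52 /189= 0.28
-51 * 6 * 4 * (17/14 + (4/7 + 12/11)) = -271116/77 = -3520.99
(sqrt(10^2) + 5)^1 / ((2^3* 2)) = 15 / 16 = 0.94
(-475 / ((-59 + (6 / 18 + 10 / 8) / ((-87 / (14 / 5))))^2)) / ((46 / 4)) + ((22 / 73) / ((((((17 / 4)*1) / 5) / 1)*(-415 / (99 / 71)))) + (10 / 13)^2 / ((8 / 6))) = 290859658327540829649 / 675239238041635171099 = 0.43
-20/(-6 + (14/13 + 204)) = -65/647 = -0.10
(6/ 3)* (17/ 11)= 34/ 11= 3.09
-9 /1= -9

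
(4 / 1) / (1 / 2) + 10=18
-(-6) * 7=42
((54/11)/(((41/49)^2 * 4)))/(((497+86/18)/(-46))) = -13419189/83505356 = -0.16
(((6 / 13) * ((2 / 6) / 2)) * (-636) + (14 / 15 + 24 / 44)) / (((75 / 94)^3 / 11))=-84526872512 / 82265625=-1027.49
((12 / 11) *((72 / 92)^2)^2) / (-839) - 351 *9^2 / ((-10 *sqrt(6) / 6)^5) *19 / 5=-1259712 / 2582652589 + 4861701 *sqrt(6) / 125000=95.27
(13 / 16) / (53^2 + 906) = 13 / 59440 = 0.00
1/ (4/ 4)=1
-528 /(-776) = 66 /97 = 0.68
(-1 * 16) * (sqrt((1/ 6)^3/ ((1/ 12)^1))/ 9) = -8 * sqrt(2)/ 27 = -0.42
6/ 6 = 1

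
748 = 748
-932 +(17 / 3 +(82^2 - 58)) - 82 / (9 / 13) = 50591 / 9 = 5621.22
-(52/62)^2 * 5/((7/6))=-20280/6727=-3.01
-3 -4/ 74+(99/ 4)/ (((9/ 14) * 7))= 181/ 74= 2.45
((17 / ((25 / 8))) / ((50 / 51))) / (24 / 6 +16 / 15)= 2601 / 2375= 1.10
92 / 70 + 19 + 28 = 1691 / 35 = 48.31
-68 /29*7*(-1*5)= 2380 /29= 82.07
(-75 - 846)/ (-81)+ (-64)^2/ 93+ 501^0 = 56.41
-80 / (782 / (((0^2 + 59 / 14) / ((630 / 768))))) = -30208 / 57477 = -0.53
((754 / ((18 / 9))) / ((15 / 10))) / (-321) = -754 / 963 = -0.78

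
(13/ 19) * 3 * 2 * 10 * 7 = 5460/ 19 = 287.37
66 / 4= 33 / 2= 16.50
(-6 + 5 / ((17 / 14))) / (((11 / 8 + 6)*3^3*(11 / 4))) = -1024 / 297891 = -0.00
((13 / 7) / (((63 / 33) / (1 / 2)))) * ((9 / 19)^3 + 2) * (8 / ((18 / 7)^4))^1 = 101230129 / 540022788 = 0.19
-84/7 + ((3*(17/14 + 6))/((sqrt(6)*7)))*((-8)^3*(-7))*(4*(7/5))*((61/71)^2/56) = -12 + 24052544*sqrt(6)/176435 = 321.93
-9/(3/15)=-45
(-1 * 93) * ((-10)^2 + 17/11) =-103881/11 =-9443.73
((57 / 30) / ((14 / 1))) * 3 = 57 / 140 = 0.41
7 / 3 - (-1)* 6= 25 / 3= 8.33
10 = 10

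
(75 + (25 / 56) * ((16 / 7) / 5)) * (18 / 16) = 33165 / 392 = 84.60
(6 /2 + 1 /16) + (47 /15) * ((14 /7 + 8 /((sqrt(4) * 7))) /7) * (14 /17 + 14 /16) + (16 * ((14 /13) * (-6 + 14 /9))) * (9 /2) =-42028629 /123760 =-339.60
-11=-11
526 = 526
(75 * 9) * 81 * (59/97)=3225825/97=33255.93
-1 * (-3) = 3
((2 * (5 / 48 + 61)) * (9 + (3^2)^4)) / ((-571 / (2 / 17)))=-3211635 / 19414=-165.43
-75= -75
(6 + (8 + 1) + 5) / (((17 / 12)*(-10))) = -24 / 17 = -1.41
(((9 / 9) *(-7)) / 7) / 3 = -1 / 3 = -0.33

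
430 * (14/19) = 6020/19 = 316.84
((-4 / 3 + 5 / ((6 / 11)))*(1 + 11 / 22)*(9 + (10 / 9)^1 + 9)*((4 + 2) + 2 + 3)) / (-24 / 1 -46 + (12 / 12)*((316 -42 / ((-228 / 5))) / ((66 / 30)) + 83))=9292558 / 590841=15.73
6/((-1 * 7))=-6/7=-0.86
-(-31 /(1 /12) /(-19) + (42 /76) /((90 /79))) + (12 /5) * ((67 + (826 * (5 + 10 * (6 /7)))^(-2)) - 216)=-711882166039 /1884961500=-377.66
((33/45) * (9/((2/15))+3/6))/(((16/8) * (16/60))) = 187/2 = 93.50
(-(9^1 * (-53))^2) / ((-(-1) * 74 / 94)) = -10693863 / 37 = -289023.32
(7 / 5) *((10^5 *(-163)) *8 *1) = -182560000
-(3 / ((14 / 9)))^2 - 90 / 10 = -2493 / 196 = -12.72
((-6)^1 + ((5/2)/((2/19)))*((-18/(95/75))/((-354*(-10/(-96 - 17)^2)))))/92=-577437/43424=-13.30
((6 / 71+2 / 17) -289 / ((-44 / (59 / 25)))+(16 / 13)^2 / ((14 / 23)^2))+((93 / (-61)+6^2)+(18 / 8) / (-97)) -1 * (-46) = 1630351644360641 / 16263885863225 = 100.24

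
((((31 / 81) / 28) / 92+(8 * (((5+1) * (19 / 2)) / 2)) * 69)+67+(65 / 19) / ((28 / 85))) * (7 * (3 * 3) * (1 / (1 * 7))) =62675739625 / 440496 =142284.47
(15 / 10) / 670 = 3 / 1340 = 0.00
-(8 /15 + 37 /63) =-353 /315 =-1.12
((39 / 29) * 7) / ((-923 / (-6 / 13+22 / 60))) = 259 / 267670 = 0.00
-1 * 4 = -4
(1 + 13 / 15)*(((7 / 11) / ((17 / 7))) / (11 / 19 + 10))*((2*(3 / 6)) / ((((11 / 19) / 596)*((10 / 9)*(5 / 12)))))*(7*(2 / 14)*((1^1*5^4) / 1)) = 8855820960 / 137819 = 64256.89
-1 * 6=-6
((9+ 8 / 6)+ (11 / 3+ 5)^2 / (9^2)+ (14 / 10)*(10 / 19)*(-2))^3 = 937.44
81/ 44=1.84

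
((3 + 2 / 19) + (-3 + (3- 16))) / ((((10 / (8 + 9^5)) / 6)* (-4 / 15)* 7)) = 18602955 / 76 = 244775.72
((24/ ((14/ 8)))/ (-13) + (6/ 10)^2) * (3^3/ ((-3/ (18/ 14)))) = 128061/ 15925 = 8.04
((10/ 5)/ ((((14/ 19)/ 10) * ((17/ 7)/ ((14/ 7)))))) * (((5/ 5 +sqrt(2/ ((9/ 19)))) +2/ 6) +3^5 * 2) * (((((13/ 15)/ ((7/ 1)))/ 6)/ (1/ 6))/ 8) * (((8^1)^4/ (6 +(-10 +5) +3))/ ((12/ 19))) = 600704 * sqrt(38)/ 3213 +51660544/ 189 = 274488.71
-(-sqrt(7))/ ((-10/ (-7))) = 7 * sqrt(7)/ 10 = 1.85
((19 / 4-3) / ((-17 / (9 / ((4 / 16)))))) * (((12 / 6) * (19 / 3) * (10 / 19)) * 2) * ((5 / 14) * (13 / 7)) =-3900 / 119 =-32.77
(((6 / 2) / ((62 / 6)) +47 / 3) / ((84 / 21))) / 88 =371 / 8184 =0.05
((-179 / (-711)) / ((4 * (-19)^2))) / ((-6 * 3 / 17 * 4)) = -3043 / 73921248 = -0.00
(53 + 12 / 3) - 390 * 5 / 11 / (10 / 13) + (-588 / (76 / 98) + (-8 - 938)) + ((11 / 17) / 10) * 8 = -33347524 / 17765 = -1877.15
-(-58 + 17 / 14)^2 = -632025 / 196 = -3224.62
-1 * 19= -19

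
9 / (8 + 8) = 9 / 16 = 0.56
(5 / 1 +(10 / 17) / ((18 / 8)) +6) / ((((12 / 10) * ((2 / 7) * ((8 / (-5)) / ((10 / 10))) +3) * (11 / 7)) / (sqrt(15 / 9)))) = 2110675 * sqrt(15) / 2696166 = 3.03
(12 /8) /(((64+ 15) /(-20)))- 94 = -7456 /79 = -94.38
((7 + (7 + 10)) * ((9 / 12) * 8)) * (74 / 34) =5328 / 17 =313.41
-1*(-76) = 76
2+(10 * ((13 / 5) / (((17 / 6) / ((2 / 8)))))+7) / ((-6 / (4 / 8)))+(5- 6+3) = 329 / 102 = 3.23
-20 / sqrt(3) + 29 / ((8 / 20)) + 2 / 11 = 1599 / 22 - 20*sqrt(3) / 3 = 61.13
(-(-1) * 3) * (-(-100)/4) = 75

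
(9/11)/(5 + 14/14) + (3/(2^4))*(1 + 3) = 39/44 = 0.89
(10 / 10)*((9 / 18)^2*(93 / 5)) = 93 / 20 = 4.65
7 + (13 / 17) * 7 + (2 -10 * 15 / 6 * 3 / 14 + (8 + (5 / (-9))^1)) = 35215 / 2142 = 16.44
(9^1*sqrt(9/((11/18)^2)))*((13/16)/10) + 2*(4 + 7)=25.59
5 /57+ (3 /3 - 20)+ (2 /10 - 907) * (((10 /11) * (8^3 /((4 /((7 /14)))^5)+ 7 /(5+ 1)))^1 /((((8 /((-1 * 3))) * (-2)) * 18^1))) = -27991459 /963072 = -29.06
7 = 7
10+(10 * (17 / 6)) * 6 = 180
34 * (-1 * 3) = -102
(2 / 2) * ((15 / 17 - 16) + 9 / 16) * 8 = -3959 / 34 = -116.44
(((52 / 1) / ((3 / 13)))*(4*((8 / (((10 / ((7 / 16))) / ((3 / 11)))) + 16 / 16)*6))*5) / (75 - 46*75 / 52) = 8471632 / 2475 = 3422.88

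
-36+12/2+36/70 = -1032/35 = -29.49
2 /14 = 0.14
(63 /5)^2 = 3969 /25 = 158.76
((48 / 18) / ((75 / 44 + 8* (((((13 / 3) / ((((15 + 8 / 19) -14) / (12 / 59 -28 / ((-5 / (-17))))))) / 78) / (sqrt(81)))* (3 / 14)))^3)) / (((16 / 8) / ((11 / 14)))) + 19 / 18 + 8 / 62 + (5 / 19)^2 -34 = -1839208574981809870745239217083 / 58038399008674571651676877674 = -31.69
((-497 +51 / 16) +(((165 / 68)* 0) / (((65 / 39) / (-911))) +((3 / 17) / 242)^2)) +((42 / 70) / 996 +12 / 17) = -13854056761939 / 28095493360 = -493.11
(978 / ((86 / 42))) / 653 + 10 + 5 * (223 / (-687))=9.11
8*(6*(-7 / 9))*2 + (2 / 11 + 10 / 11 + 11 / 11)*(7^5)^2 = 19490789717 / 33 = 590629991.42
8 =8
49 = 49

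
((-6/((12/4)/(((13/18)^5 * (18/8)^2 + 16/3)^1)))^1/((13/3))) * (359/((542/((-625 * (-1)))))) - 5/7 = -1209.80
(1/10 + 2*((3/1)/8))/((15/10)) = 17/30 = 0.57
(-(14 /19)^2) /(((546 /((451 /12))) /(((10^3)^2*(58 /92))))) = -22888250000 /971451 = -23560.89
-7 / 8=-0.88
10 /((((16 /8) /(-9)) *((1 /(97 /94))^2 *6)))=-141135 /17672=-7.99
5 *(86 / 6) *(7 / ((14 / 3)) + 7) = 3655 / 6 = 609.17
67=67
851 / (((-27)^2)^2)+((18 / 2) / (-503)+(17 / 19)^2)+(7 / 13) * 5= 4361386957828 / 1254508464339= 3.48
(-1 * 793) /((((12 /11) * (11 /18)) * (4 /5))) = -1486.88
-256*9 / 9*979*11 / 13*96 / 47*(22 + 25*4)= -32288391168 / 611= -52845157.39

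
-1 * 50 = -50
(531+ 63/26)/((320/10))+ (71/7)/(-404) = 9790615/588224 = 16.64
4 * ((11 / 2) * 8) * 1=176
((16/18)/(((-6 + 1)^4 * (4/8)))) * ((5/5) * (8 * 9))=128/625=0.20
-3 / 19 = -0.16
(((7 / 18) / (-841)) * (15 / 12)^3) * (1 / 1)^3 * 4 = -875 / 242208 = -0.00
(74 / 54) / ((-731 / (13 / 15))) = -481 / 296055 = -0.00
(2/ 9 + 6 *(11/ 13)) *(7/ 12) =1085/ 351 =3.09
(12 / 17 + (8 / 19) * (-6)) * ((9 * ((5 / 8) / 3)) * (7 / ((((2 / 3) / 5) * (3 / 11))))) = -848925 / 1292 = -657.06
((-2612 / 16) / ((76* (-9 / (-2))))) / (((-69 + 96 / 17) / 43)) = 477343 / 1473336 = 0.32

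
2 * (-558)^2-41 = 622687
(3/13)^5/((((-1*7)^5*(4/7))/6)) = -729/1782948986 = -0.00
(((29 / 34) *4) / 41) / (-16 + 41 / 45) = -2610 / 473263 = -0.01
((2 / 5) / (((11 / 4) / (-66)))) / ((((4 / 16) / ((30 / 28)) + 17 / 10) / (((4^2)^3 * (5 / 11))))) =-2949120 / 319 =-9244.89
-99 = -99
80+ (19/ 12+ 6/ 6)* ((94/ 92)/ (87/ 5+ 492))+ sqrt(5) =sqrt(5)+ 112482805/ 1405944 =82.24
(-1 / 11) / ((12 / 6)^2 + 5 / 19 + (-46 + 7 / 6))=114 / 50875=0.00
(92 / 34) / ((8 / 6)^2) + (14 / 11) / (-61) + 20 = 1962113 / 91256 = 21.50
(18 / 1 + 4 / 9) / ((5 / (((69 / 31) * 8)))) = 30544 / 465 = 65.69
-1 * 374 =-374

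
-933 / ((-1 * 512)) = 933 / 512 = 1.82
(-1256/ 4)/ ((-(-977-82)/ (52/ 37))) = -16328/ 39183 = -0.42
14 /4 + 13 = 33 /2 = 16.50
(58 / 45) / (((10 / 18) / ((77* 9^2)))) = 361746 / 25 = 14469.84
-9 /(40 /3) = -27 /40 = -0.68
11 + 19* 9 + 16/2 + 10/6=575/3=191.67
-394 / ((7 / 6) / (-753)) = 1780092 / 7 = 254298.86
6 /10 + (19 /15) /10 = 109 /150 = 0.73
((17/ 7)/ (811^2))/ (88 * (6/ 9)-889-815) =-51/ 22725575992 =-0.00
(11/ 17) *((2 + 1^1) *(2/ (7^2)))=66/ 833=0.08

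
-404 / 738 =-202 / 369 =-0.55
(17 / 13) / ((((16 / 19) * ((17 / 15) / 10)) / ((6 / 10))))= 855 / 104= 8.22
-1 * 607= -607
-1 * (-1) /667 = 1 /667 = 0.00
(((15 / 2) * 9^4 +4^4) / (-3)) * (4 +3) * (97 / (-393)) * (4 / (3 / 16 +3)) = 2149485856 / 60129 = 35747.91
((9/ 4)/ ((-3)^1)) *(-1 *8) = 6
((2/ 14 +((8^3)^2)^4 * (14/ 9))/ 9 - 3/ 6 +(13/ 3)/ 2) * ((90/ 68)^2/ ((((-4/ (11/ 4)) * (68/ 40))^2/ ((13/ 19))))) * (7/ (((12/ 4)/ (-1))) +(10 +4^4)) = 42185426132332134196882.83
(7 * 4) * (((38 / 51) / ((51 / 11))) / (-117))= -11704 / 304317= -0.04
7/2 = 3.50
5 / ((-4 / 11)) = -55 / 4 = -13.75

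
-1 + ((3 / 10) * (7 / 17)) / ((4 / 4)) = -149 / 170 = -0.88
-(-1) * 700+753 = 1453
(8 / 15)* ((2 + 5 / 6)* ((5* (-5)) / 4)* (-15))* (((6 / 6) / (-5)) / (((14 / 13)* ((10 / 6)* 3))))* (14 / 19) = -221 / 57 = -3.88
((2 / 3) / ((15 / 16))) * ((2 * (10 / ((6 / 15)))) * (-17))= -5440 / 9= -604.44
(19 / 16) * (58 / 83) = 551 / 664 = 0.83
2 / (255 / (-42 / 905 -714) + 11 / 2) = 0.39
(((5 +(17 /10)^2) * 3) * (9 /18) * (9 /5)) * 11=234333 /1000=234.33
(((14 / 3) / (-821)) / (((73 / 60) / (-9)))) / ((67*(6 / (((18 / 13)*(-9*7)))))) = -0.01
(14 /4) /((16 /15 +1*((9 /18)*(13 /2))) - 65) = -0.06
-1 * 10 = -10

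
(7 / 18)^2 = 49 / 324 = 0.15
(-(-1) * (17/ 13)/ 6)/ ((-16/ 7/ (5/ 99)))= -595/ 123552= -0.00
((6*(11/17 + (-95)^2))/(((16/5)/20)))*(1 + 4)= 28769250/17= 1692308.82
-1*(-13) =13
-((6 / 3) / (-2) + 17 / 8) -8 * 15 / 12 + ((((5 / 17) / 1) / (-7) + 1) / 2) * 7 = -1057 / 136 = -7.77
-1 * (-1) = 1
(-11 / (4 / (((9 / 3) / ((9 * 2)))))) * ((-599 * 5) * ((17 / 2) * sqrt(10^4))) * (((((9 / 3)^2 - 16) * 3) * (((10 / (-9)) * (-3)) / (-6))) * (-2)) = -490056875 / 18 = -27225381.94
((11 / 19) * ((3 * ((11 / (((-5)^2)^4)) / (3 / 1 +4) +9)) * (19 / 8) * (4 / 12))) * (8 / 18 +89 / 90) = 5820119789 / 328125000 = 17.74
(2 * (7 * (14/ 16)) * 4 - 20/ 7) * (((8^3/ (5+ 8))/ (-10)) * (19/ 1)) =-1571072/ 455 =-3452.91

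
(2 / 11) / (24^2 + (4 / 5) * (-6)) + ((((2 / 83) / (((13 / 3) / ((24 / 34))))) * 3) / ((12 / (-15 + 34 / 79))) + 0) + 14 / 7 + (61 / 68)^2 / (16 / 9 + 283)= 1.99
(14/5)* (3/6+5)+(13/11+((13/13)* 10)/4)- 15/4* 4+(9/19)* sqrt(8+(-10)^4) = 449/110+54* sqrt(278)/19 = 51.47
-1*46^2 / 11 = -2116 / 11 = -192.36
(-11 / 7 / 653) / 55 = -1 / 22855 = -0.00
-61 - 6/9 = -185/3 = -61.67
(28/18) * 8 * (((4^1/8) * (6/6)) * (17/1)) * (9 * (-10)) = -9520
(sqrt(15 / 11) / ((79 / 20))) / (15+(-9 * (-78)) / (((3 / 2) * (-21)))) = -0.04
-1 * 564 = -564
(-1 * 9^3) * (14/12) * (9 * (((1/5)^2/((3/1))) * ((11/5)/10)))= -56133/2500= -22.45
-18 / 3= -6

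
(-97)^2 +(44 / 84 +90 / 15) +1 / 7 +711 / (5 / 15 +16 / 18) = 329914 / 33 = 9997.39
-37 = -37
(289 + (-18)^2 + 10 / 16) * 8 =4909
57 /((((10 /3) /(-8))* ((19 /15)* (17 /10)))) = -1080 /17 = -63.53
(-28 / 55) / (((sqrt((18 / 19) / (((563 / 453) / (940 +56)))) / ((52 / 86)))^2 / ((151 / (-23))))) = 25309102 / 15724996155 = 0.00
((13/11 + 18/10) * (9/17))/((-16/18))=-3321/1870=-1.78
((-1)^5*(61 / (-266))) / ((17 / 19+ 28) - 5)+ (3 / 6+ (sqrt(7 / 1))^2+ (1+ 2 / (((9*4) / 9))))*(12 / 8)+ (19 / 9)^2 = 9249743 / 514836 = 17.97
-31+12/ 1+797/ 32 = 189/ 32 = 5.91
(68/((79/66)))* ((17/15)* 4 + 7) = 655.21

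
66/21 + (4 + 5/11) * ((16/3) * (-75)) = -136958/77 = -1778.68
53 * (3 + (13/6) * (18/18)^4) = 1643/6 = 273.83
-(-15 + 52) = -37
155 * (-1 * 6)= -930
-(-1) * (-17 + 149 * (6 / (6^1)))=132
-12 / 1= -12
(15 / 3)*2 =10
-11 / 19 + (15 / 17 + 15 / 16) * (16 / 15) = 440 / 323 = 1.36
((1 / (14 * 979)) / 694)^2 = 1 / 90477459137296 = 0.00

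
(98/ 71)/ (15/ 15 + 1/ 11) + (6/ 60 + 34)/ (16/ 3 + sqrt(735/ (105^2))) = 4174687/ 544002-1023 * sqrt(15)/ 12770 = 7.36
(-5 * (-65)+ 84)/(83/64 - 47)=-26176/2925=-8.95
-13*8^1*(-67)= 6968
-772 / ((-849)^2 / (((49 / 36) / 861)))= -0.00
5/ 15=1/ 3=0.33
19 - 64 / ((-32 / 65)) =149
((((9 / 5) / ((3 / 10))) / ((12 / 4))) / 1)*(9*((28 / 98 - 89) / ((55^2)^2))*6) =-67068 / 64054375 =-0.00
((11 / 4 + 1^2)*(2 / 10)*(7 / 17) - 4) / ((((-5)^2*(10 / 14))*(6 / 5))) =-1757 / 10200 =-0.17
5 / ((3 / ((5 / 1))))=25 / 3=8.33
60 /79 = 0.76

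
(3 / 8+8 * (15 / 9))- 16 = -55 / 24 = -2.29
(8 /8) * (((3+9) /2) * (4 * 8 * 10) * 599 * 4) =4600320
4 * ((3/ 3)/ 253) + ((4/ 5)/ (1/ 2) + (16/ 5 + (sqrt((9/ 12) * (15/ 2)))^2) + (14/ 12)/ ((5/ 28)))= 103067/ 6072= 16.97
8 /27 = 0.30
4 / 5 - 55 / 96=109 / 480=0.23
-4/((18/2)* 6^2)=-1/81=-0.01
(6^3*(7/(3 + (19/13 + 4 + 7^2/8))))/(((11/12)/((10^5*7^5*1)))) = 3171440563200000/16687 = 190054567219.99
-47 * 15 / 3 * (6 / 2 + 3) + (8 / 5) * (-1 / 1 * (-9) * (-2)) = -7194 / 5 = -1438.80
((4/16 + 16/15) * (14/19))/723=553/412110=0.00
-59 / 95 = -0.62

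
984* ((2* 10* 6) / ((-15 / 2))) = -15744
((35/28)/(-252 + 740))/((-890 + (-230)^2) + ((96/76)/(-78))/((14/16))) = 8645/175534103616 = 0.00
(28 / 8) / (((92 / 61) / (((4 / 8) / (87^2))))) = 427 / 2785392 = 0.00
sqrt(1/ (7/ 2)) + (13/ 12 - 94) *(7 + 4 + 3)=-1300.30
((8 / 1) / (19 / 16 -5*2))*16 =-2048 / 141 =-14.52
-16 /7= -2.29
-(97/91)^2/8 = -9409/66248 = -0.14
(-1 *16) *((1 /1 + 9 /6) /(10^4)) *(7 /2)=-7 /500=-0.01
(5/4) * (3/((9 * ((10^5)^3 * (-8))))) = -1/19200000000000000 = -0.00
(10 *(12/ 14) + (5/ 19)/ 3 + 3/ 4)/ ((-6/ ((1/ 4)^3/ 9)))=-15017/ 5515776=-0.00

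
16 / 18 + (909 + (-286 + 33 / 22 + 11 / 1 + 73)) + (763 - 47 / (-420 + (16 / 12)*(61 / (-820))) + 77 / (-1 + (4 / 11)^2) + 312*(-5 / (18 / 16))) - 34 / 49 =-4093889329 / 1139372010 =-3.59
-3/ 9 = -1/ 3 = -0.33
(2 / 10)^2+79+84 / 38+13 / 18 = 700867 / 8550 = 81.97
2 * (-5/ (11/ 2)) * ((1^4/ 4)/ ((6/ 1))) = -5/ 66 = -0.08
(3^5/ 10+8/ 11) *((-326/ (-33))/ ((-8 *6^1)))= -448739/ 87120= -5.15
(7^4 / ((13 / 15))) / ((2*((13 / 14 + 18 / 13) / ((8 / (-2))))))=-1008420 / 421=-2395.30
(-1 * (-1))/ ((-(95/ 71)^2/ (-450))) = 90738/ 361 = 251.35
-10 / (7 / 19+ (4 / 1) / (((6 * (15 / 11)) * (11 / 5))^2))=-26.26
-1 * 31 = -31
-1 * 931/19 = -49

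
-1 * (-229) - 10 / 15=685 / 3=228.33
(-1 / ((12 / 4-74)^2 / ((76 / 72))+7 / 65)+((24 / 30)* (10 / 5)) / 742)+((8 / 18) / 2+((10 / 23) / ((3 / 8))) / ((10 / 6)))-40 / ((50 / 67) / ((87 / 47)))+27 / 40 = -16626201623156557 / 170311687650216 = -97.62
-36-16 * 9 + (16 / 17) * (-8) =-3188 / 17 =-187.53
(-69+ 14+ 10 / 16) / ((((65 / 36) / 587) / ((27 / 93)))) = -4136589 / 806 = -5132.24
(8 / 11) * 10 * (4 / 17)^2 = 1280 / 3179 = 0.40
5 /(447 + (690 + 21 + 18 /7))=35 /8124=0.00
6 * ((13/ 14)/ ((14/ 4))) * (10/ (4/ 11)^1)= 2145/ 49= 43.78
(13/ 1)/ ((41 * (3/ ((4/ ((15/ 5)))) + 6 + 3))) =52/ 1845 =0.03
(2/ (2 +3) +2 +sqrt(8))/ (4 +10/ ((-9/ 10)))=-9*sqrt(2)/ 32- 27/ 80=-0.74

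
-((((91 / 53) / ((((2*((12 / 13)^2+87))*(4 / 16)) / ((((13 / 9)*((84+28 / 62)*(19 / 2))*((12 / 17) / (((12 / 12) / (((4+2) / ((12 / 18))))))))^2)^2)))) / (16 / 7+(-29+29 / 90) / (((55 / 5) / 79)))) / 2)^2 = -10718454964594388327603025361622723342133809912217600 / 134869478376392593106753046961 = -79472799136075957670150.34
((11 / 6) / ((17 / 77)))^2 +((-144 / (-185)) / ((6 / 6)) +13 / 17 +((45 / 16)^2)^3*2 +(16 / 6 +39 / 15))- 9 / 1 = 1056.65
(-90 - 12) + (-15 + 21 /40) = -116.48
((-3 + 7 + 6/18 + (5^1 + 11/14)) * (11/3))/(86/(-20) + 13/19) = -444125/43281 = -10.26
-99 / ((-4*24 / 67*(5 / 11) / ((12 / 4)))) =456.02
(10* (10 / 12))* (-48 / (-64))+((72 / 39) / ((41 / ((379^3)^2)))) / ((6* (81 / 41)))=47419311333205861 / 4212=11258146090504.72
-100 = -100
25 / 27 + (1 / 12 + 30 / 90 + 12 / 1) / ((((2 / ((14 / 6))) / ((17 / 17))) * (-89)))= 14671 / 19224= 0.76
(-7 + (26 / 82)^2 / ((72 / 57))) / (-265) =0.03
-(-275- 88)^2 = -131769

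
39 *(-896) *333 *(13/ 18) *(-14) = 117656448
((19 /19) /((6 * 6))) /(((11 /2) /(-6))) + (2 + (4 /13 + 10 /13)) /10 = 119 /429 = 0.28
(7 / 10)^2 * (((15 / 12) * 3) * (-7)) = -1029 / 80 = -12.86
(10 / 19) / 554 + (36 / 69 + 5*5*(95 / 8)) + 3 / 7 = 297.83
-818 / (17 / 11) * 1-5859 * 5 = -29824.29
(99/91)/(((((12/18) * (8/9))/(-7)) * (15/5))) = -4.28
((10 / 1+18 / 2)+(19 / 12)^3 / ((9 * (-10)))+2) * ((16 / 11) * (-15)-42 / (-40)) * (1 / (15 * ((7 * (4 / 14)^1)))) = -4963549903 / 342144000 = -14.51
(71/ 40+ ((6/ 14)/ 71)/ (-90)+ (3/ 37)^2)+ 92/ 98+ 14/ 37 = 1770978071/ 571530120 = 3.10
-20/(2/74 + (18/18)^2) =-370/19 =-19.47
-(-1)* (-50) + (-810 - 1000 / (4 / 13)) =-4110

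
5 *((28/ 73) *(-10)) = -1400/ 73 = -19.18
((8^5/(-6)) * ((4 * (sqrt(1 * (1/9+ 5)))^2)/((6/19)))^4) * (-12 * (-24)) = -4894807657816260608/177147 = -27631332496831.79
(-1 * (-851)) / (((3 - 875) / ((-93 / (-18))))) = -26381 / 5232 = -5.04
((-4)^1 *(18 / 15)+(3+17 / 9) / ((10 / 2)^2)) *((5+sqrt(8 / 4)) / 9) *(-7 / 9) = 7252 *sqrt(2) / 18225+7252 / 3645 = 2.55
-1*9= -9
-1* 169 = -169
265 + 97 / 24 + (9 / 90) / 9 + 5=98659 / 360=274.05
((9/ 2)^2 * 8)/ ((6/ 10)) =270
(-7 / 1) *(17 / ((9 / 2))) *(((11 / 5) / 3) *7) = -18326 / 135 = -135.75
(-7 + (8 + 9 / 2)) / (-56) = -0.10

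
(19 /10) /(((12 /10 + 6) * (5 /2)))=19 /180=0.11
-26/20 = -13/10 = -1.30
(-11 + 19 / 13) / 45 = -124 / 585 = -0.21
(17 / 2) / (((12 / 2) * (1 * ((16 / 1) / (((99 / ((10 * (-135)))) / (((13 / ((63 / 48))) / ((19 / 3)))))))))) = -0.00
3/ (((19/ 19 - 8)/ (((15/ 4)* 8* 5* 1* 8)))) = -3600/ 7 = -514.29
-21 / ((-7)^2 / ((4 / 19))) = -0.09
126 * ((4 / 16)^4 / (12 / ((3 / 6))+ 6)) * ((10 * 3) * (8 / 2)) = 63 / 32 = 1.97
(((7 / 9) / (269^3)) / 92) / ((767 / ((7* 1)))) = 49 / 12361823563284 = 0.00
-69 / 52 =-1.33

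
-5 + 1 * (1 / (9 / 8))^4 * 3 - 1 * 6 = -9.13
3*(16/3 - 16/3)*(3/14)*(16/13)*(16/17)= 0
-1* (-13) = 13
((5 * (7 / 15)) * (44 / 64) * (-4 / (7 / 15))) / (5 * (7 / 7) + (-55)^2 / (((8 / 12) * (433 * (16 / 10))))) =-1.19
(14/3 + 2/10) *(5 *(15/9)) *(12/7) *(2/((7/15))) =297.96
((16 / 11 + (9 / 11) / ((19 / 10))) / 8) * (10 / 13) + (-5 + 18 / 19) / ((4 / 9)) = -97129 / 10868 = -8.94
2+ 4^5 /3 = 1030 /3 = 343.33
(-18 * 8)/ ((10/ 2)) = -144/ 5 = -28.80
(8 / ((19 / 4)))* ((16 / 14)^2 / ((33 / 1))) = 2048 / 30723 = 0.07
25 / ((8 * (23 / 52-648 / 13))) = -0.06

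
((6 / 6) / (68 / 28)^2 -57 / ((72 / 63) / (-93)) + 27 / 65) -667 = 596906139 / 150280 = 3971.96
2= 2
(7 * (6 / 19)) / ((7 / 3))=18 / 19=0.95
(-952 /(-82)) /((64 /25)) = 2975 /656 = 4.54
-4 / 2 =-2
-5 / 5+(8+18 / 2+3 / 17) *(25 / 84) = 4.11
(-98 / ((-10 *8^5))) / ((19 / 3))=147 / 3112960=0.00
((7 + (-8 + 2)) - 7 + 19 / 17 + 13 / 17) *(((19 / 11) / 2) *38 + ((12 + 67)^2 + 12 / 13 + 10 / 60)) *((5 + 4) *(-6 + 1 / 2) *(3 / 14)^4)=6541403265 / 2425696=2696.71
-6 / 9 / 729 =-2 / 2187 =-0.00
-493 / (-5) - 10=443 / 5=88.60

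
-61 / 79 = -0.77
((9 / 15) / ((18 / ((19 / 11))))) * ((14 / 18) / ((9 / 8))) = 532 / 13365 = 0.04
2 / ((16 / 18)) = 9 / 4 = 2.25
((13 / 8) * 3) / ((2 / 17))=663 / 16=41.44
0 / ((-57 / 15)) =0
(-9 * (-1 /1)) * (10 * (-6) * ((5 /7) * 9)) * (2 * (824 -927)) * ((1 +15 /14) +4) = 212746500 /49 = 4341765.31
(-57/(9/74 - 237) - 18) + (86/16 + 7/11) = -6040637/514184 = -11.75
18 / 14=9 / 7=1.29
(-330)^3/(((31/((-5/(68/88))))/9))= 35577630000/527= 67509734.35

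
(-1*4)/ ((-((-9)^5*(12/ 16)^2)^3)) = -16384/ 150094635296999121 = -0.00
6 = 6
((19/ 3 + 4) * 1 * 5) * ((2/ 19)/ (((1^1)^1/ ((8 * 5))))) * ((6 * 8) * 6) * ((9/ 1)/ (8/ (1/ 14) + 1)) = 10713600/ 2147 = 4990.03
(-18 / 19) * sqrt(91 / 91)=-18 / 19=-0.95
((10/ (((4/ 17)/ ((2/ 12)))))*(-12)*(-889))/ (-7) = -10795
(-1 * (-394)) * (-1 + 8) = 2758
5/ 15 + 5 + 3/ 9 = 17/ 3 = 5.67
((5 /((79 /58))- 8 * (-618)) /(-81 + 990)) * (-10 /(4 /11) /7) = -1535545 /71811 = -21.38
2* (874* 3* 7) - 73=36635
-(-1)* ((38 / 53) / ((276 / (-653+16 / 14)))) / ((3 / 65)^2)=-13566475 / 17066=-794.94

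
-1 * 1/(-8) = 1/8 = 0.12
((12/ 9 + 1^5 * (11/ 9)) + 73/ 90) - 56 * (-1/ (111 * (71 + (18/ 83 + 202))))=84790429/ 25171470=3.37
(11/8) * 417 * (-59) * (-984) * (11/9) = 40685161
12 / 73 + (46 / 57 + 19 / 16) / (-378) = 4004045 / 25165728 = 0.16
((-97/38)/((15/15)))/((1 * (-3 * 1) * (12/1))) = 97/1368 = 0.07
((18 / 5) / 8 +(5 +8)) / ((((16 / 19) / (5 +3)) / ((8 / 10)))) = 5111 / 50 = 102.22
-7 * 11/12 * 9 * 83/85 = -19173/340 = -56.39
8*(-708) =-5664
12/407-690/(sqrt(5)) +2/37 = 34/407-138 * sqrt(5) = -308.49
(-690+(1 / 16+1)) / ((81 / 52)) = -143299 / 324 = -442.28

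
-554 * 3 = -1662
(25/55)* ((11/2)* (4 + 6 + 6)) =40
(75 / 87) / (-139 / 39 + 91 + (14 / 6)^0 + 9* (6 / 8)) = 3900 / 430621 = 0.01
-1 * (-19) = 19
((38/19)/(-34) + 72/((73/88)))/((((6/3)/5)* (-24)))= -538195/59568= -9.03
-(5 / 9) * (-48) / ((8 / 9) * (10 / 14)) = 42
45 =45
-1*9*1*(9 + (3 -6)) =-54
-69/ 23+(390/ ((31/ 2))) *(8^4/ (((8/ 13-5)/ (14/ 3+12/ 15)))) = -227054773/ 1767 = -128497.32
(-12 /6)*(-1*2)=4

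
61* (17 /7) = 1037 /7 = 148.14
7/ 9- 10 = -83/ 9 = -9.22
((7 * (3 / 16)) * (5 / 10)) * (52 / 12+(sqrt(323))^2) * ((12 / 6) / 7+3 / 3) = 4419 / 16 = 276.19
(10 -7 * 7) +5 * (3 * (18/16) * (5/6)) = -399/16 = -24.94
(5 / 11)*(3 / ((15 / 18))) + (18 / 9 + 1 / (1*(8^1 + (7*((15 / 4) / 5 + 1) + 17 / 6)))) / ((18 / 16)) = 94682 / 27423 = 3.45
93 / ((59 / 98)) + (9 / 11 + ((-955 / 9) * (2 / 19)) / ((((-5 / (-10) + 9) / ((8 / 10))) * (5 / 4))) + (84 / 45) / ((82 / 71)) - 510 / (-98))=3417762725918 / 21180897045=161.36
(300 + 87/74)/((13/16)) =178296/481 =370.68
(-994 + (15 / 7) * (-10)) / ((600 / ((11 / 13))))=-19547 / 13650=-1.43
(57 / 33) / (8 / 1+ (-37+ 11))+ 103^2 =2100563 / 198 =10608.90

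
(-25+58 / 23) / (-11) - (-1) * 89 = 2094 / 23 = 91.04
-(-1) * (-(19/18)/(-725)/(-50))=-19/652500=-0.00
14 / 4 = 7 / 2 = 3.50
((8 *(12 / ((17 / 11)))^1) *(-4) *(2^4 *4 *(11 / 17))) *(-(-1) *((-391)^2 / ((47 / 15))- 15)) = -6817227816960 / 13583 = -501894118.90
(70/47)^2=4900/2209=2.22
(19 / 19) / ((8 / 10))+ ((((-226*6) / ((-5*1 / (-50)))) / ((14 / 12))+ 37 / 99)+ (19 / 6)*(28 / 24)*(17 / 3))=-24117020 / 2079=-11600.30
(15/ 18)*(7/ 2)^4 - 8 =11237/ 96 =117.05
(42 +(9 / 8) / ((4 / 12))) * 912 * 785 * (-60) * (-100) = 194909220000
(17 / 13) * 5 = 85 / 13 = 6.54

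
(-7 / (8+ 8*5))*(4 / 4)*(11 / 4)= -0.40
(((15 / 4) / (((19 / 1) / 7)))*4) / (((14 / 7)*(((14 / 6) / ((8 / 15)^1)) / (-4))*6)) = -8 / 19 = -0.42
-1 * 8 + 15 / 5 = -5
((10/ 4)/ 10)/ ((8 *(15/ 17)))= 0.04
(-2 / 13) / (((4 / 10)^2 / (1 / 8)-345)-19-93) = 50 / 148109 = 0.00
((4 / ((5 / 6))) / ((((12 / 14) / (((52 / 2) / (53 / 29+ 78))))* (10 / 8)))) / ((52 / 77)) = 125048 / 57875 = 2.16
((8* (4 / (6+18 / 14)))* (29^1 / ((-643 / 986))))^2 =141954125824 / 3721041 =38149.04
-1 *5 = -5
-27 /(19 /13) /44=-351 /836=-0.42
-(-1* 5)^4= -625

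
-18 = -18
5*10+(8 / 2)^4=306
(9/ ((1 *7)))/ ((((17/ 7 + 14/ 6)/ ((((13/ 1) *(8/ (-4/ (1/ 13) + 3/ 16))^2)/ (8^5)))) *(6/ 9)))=1053/ 274896400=0.00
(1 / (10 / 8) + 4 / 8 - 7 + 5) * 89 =-623 / 10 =-62.30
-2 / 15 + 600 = 8998 / 15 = 599.87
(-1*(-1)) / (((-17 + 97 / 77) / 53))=-4081 / 1212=-3.37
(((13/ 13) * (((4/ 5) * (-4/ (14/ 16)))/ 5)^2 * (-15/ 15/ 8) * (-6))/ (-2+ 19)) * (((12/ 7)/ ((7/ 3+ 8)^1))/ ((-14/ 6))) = -1327104/ 790829375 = -0.00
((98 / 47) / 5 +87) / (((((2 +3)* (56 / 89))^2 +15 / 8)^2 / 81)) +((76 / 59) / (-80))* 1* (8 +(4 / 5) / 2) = 786356720360507571 / 15432809283639250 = 50.95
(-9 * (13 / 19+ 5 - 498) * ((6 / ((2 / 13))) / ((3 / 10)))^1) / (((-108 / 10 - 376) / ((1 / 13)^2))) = -2104650 / 238849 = -8.81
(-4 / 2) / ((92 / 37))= -37 / 46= -0.80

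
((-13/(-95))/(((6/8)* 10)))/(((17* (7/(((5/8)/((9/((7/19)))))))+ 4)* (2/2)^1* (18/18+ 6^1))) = 13/23217810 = 0.00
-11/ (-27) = 11/ 27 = 0.41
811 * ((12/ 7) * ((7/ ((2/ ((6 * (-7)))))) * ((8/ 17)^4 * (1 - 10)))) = 7533969408/ 83521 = 90204.49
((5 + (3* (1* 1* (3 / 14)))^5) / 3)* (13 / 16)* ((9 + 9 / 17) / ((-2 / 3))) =-170224821 / 8605184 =-19.78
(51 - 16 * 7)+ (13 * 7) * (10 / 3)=727 / 3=242.33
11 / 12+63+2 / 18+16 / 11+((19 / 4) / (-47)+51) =541522 / 4653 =116.38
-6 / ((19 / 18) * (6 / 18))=-324 / 19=-17.05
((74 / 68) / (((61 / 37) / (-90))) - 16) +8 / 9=-695477 / 9333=-74.52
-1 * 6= -6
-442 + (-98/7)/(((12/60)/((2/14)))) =-452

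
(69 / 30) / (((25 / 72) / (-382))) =-316296 / 125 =-2530.37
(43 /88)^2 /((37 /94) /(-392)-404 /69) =-0.04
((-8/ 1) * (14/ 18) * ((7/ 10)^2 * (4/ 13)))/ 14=-196/ 2925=-0.07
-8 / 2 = -4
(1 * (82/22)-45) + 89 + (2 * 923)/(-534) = 130022/2937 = 44.27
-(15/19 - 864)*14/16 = 114807/152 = 755.31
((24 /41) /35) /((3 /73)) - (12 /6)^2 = -5156 /1435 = -3.59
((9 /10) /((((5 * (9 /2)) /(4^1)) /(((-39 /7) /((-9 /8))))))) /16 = 26 /525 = 0.05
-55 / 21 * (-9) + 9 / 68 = 11283 / 476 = 23.70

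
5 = 5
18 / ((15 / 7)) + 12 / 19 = 858 / 95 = 9.03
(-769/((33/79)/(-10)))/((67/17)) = 10327670/2211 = 4671.04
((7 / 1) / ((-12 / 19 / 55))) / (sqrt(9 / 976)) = -7315 * sqrt(61) / 9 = -6348.00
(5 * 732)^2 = 13395600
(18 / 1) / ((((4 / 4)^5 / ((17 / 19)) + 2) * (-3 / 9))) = -918 / 53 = -17.32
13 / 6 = 2.17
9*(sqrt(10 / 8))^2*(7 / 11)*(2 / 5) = 63 / 22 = 2.86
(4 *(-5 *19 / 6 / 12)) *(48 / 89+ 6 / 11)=-5605 / 979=-5.73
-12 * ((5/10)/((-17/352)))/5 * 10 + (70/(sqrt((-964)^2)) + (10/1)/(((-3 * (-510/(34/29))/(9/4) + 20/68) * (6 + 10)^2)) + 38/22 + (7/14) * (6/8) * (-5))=2827089137387/11381400448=248.40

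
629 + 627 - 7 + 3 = 1252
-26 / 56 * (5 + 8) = -169 / 28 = -6.04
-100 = -100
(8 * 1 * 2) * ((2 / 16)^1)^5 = 1 / 2048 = 0.00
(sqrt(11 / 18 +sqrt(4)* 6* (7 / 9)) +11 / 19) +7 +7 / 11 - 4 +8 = sqrt(358) / 6 +2553 / 209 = 15.37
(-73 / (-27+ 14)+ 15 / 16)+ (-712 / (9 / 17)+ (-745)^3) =-774062571365 / 1872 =-413494963.34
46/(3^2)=5.11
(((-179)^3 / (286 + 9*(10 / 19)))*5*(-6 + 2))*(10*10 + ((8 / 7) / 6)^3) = 504627128411620 / 12789441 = 39456542.97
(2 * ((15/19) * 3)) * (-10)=-900/19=-47.37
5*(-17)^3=-24565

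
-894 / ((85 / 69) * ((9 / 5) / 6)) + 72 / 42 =-287664 / 119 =-2417.34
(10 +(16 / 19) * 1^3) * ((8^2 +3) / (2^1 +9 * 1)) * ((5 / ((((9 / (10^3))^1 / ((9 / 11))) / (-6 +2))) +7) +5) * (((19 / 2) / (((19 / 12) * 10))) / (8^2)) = -102831801 / 91960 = -1118.22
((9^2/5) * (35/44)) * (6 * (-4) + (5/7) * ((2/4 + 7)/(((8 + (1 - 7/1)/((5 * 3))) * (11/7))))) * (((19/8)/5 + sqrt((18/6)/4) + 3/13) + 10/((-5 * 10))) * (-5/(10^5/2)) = 2936043369/191276800000 + 11163663 * sqrt(3)/735680000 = 0.04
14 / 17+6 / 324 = 773 / 918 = 0.84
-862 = -862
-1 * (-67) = 67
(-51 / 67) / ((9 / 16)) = -272 / 201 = -1.35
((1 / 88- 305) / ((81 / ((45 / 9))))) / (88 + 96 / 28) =-187873 / 912384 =-0.21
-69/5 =-13.80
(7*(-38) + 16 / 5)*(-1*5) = 1314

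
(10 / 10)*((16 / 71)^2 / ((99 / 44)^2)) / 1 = 4096 / 408321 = 0.01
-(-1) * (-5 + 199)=194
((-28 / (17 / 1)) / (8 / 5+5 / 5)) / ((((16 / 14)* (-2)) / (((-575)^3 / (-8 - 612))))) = 9315359375 / 109616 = 84981.75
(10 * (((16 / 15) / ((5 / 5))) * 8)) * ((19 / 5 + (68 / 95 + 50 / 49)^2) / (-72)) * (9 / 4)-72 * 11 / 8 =-117.17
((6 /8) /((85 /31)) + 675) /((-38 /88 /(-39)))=60987.86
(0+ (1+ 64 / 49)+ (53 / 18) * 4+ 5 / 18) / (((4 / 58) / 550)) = 101019325 / 882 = 114534.38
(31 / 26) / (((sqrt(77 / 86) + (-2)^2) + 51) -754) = -931767 / 546254917 -31 * sqrt(6622) / 1092509834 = -0.00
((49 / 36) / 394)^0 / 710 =1 / 710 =0.00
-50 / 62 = -25 / 31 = -0.81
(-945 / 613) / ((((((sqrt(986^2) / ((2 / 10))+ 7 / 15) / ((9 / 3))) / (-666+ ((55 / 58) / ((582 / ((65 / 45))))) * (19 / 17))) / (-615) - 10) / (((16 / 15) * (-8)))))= -4738469145412800 / 3600590366636951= -1.32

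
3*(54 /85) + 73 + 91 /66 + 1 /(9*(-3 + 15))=7704161 /100980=76.29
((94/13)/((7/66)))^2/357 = 12829872/985439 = 13.02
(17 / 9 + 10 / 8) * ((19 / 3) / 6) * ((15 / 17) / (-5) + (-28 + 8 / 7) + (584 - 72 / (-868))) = 210094685 / 113832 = 1845.66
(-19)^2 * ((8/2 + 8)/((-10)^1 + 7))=-1444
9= 9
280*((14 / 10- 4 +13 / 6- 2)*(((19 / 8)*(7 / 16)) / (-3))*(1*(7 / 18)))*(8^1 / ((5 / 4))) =475741 / 810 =587.33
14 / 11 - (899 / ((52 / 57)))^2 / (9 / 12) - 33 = -9628334437 / 7436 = -1294827.12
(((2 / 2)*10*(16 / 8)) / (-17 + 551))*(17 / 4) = 85 / 534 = 0.16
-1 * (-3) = 3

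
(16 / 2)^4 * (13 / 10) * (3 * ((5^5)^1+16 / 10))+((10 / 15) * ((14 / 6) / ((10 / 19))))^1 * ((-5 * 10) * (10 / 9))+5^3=101139677681 / 2025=49945519.84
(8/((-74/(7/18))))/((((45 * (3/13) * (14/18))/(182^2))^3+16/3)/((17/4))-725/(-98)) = -0.00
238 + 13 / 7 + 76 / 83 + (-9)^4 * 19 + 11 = 72573159 / 581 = 124910.77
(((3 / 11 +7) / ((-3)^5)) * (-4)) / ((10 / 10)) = 320 / 2673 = 0.12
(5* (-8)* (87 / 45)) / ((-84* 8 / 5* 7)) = 0.08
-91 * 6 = -546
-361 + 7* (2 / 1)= -347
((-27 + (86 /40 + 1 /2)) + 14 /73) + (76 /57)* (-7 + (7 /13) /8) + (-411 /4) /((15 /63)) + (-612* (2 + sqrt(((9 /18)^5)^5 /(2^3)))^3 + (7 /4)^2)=-83866277710113651619 /15651548021391360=-5358.34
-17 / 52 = -0.33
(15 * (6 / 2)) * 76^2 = 259920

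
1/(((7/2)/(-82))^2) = 26896/49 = 548.90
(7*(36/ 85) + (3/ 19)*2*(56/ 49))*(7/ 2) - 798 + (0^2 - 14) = -1292582/ 1615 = -800.36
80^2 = 6400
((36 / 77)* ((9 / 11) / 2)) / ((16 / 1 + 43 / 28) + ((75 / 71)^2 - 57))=-3266568 / 654949405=-0.00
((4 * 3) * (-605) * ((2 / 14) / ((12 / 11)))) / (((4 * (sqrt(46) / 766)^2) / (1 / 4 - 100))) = 55644271815 / 184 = 302414520.73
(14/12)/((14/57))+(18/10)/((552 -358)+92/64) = 4.76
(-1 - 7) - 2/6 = -25/3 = -8.33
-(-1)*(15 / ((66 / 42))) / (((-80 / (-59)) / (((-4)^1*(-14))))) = 8673 / 22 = 394.23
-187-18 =-205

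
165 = 165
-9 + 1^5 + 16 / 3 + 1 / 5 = -37 / 15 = -2.47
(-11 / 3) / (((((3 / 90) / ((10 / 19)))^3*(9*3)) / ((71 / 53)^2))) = -55451000000 / 57800793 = -959.35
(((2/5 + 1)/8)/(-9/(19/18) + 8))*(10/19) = -7/40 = -0.18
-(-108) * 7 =756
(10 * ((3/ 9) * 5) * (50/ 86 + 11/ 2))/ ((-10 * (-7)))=2615/ 1806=1.45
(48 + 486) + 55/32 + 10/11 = 188893/352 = 536.63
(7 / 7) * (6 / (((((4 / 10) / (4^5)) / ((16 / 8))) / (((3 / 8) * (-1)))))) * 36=-414720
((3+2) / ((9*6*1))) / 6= 0.02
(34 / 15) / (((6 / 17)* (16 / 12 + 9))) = 289 / 465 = 0.62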